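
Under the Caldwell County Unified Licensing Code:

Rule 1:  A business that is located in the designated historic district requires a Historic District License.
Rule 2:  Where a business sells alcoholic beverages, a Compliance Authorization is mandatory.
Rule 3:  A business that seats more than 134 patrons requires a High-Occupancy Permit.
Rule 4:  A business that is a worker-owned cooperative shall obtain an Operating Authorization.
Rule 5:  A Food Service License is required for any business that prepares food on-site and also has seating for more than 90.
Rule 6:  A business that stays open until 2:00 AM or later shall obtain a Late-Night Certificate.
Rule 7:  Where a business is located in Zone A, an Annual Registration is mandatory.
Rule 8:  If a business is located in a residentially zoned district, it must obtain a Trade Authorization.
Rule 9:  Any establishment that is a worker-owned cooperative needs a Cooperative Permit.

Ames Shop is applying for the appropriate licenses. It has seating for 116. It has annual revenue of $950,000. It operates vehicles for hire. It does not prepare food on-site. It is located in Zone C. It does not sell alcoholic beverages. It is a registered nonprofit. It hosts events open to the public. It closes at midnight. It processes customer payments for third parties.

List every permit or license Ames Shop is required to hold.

Rule 1: is located in Zone C (not: is located in the designated historic district) → Historic District License not required.
Rule 2: does not sell alcoholic beverages → Compliance Authorization not required.
Rule 3: seating 116 ≤ 134 → High-Occupancy Permit not required.
Rule 4: is a registered nonprofit (not: is a worker-owned cooperative) → Operating Authorization not required.
Rule 5: does not prepare food on-site; seating 116 > 90 → Food Service License not required.
Rule 6: closes midnight, at/before 2:00 AM → Late-Night Certificate not required.
Rule 7: is located in Zone C (not: is located in Zone A) → Annual Registration not required.
Rule 8: is located in Zone C (not: is located in a residentially zoned district) → Trade Authorization not required.
Rule 9: is a registered nonprofit (not: is a worker-owned cooperative) → Cooperative Permit not required.

None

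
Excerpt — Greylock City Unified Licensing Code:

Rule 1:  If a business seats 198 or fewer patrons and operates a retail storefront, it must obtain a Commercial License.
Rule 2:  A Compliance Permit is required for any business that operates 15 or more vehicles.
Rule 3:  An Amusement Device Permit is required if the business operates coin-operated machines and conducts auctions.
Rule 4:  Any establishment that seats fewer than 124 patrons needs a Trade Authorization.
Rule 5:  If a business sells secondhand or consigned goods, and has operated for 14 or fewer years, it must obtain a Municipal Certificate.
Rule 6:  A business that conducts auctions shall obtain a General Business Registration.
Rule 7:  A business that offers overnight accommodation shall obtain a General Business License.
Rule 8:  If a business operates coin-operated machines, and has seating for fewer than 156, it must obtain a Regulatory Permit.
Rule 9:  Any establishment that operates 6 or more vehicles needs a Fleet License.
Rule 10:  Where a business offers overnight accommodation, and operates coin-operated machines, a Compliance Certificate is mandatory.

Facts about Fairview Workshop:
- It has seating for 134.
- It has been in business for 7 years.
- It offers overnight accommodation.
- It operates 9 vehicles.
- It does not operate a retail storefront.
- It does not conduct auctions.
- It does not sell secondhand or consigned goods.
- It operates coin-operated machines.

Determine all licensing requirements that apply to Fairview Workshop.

Compliance Certificate, Fleet License, General Business License, Regulatory Permit

Rule 1: seating 134 ≤ 198; does not operate a retail storefront → Commercial License not required.
Rule 2: vehicles 9 < 15 → Compliance Permit not required.
Rule 3: operates coin-operated machines; does not conduct auctions → Amusement Device Permit not required.
Rule 4: seating 134 ≥ 124 → Trade Authorization not required.
Rule 5: does not sell secondhand or consigned goods; years in business 7 ≤ 14 → Municipal Certificate not required.
Rule 6: does not conduct auctions → General Business Registration not required.
Rule 7: offers overnight accommodation → General Business License required.
Rule 8: operates coin-operated machines; seating 134 < 156 → Regulatory Permit required.
Rule 9: vehicles 9 ≥ 6 → Fleet License required.
Rule 10: offers overnight accommodation; operates coin-operated machines → Compliance Certificate required.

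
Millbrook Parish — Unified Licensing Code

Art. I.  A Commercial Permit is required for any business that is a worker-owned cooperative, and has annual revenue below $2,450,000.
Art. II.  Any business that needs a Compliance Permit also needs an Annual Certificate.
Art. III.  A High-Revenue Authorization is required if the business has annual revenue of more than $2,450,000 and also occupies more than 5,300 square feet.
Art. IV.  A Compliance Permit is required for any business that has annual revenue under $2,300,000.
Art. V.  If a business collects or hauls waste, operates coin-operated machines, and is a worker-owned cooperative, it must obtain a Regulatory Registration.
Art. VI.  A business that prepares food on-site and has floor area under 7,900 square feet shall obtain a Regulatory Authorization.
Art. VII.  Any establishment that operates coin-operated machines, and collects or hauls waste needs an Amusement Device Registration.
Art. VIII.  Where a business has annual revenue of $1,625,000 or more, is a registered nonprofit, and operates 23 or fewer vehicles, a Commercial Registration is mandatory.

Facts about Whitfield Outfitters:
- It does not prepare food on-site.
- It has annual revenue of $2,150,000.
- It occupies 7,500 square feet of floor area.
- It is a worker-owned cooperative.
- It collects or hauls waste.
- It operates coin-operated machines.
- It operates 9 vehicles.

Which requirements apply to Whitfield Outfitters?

Amusement Device Registration, Annual Certificate, Commercial Permit, Compliance Permit, Regulatory Registration

Art. I. is a worker-owned cooperative; revenue $2,150,000 < $2,450,000 → Commercial Permit required.
Art. II. Compliance Permit is required → Annual Certificate also required.
Art. III. revenue $2,150,000 ≤ $2,450,000; floor area 7,500 square feet > 5,300 square feet → High-Revenue Authorization not required.
Art. IV. revenue $2,150,000 < $2,300,000 → Compliance Permit required.
Art. V. collects or hauls waste; operates coin-operated machines; is a worker-owned cooperative → Regulatory Registration required.
Art. VI. does not prepare food on-site; floor area 7,500 square feet < 7,900 square feet → Regulatory Authorization not required.
Art. VII. operates coin-operated machines; collects or hauls waste → Amusement Device Registration required.
Art. VIII. revenue $2,150,000 ≥ $1,625,000; is a worker-owned cooperative (not: is a registered nonprofit); vehicles 9 ≤ 23 → Commercial Registration not required.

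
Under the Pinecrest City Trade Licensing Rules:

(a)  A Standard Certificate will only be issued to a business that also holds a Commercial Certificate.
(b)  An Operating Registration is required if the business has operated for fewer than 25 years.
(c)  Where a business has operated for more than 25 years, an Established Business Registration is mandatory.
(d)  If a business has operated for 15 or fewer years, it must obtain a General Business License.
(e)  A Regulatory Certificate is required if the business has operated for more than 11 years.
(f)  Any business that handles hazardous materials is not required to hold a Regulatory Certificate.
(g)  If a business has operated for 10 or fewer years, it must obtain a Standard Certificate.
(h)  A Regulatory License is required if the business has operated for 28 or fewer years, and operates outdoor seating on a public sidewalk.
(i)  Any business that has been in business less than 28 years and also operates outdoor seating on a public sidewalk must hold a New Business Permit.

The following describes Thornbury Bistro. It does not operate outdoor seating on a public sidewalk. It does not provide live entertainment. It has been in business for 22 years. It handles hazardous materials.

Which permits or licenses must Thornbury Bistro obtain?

(a) Standard Certificate is not required → no effect.
(b) years in business 22 < 25 → Operating Registration required.
(c) years in business 22 ≤ 25 → Established Business Registration not required.
(d) years in business 22 > 15 → General Business License not required.
(e) years in business 22 > 11 → Regulatory Certificate required.
(f) handles hazardous materials → exempt from Regulatory Certificate.
(g) years in business 22 > 10 → Standard Certificate not required.
(h) years in business 22 ≤ 28; does not operate outdoor seating on a public sidewalk → Regulatory License not required.
(i) years in business 22 < 28; does not operate outdoor seating on a public sidewalk → New Business Permit not required.

Operating Registration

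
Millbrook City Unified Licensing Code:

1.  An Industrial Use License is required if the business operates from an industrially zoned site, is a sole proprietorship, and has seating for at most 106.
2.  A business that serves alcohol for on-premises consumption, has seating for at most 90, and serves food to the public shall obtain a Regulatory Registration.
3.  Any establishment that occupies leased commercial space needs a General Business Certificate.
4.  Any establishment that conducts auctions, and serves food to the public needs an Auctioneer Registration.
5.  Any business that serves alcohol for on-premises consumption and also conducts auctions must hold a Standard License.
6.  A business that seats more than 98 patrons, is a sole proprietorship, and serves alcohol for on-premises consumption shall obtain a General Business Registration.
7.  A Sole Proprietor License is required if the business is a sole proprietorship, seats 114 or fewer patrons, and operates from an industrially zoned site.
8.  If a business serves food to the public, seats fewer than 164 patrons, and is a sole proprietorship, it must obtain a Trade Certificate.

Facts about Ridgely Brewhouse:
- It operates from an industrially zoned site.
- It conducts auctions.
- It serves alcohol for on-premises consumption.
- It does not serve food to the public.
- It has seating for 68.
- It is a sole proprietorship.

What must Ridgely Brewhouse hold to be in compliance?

Industrial Use License, Sole Proprietor License, Standard License

1. operates from an industrially zoned site; is a sole proprietorship; seating 68 ≤ 106 → Industrial Use License required.
2. serves alcohol for on-premises consumption; seating 68 ≤ 90; does not serve food to the public → Regulatory Registration not required.
3. operates from an industrially zoned site (not: occupies leased commercial space) → General Business Certificate not required.
4. conducts auctions; does not serve food to the public → Auctioneer Registration not required.
5. serves alcohol for on-premises consumption; conducts auctions → Standard License required.
6. seating 68 ≤ 98; is a sole proprietorship; serves alcohol for on-premises consumption → General Business Registration not required.
7. is a sole proprietorship; seating 68 ≤ 114; operates from an industrially zoned site → Sole Proprietor License required.
8. does not serve food to the public; seating 68 < 164; is a sole proprietorship → Trade Certificate not required.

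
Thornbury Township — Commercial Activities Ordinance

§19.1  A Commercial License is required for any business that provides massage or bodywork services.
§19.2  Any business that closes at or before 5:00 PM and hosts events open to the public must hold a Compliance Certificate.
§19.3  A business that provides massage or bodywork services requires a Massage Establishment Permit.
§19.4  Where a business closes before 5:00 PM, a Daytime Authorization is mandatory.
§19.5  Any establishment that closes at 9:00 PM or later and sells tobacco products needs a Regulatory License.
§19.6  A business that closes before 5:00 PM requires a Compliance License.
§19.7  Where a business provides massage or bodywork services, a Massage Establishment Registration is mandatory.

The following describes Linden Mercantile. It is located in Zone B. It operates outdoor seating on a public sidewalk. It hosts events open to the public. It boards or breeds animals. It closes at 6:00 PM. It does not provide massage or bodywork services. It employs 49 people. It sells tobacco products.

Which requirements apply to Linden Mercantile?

None

§19.1 does not provide massage or bodywork services → Commercial License not required.
§19.2 closes 6:00 PM, after 5:00 PM; hosts events open to the public → Compliance Certificate not required.
§19.3 does not provide massage or bodywork services → Massage Establishment Permit not required.
§19.4 closes 6:00 PM, after 5:00 PM → Daytime Authorization not required.
§19.5 closes 6:00 PM, at/before 9:00 PM; sells tobacco products → Regulatory License not required.
§19.6 closes 6:00 PM, after 5:00 PM → Compliance License not required.
§19.7 does not provide massage or bodywork services → Massage Establishment Registration not required.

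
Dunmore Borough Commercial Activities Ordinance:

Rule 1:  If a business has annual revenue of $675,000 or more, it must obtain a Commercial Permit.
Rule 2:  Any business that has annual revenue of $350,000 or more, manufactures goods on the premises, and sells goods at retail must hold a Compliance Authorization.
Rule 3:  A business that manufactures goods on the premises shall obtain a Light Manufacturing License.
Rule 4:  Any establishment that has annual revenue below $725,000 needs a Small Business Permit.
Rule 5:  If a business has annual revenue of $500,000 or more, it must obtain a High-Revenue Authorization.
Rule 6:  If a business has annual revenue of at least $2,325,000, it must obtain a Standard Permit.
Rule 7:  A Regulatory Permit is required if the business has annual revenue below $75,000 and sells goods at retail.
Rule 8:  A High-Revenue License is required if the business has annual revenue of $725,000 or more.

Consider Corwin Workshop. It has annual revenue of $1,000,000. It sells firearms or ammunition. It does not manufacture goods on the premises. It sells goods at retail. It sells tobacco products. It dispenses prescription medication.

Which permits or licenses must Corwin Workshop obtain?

Rule 1: revenue $1,000,000 ≥ $675,000 → Commercial Permit required.
Rule 2: revenue $1,000,000 ≥ $350,000; does not manufacture goods on the premises; sells goods at retail → Compliance Authorization not required.
Rule 3: does not manufacture goods on the premises → Light Manufacturing License not required.
Rule 4: revenue $1,000,000 ≥ $725,000 → Small Business Permit not required.
Rule 5: revenue $1,000,000 ≥ $500,000 → High-Revenue Authorization required.
Rule 6: revenue $1,000,000 < $2,325,000 → Standard Permit not required.
Rule 7: revenue $1,000,000 ≥ $75,000; sells goods at retail → Regulatory Permit not required.
Rule 8: revenue $1,000,000 ≥ $725,000 → High-Revenue License required.

Commercial Permit, High-Revenue Authorization, High-Revenue License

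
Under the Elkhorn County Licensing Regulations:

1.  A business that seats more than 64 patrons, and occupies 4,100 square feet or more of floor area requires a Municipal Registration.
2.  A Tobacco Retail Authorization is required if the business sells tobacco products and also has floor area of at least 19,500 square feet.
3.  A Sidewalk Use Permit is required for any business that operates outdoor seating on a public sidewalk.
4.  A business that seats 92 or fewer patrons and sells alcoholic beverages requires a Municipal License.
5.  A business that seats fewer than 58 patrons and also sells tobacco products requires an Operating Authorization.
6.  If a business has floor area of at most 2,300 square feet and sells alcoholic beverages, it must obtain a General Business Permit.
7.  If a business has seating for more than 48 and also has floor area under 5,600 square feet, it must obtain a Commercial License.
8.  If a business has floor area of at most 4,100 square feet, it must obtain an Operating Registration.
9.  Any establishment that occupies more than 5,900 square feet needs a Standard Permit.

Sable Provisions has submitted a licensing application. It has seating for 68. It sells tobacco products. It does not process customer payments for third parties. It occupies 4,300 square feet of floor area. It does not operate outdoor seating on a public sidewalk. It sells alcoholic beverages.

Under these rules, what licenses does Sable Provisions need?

Commercial License, Municipal License, Municipal Registration

1. seating 68 > 64; floor area 4,300 square feet ≥ 4,100 square feet → Municipal Registration required.
2. sells tobacco products; floor area 4,300 square feet < 19,500 square feet → Tobacco Retail Authorization not required.
3. does not operate outdoor seating on a public sidewalk → Sidewalk Use Permit not required.
4. seating 68 ≤ 92; sells alcoholic beverages → Municipal License required.
5. seating 68 ≥ 58; sells tobacco products → Operating Authorization not required.
6. floor area 4,300 square feet > 2,300 square feet; sells alcoholic beverages → General Business Permit not required.
7. seating 68 > 48; floor area 4,300 square feet < 5,600 square feet → Commercial License required.
8. floor area 4,300 square feet > 4,100 square feet → Operating Registration not required.
9. floor area 4,300 square feet ≤ 5,900 square feet → Standard Permit not required.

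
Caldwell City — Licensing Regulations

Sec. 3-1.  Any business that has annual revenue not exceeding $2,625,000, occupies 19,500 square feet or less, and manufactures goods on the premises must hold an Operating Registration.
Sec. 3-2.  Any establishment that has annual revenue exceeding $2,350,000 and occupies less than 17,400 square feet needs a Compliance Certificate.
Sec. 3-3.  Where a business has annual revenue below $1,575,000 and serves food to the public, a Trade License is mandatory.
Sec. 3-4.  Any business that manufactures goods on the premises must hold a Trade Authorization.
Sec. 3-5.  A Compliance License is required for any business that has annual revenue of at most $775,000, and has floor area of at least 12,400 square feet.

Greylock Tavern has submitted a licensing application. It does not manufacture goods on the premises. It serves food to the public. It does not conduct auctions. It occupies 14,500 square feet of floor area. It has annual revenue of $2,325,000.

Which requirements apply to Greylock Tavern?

Sec. 3-1. revenue $2,325,000 ≤ $2,625,000; floor area 14,500 square feet ≤ 19,500 square feet; does not manufacture goods on the premises → Operating Registration not required.
Sec. 3-2. revenue $2,325,000 ≤ $2,350,000; floor area 14,500 square feet < 17,400 square feet → Compliance Certificate not required.
Sec. 3-3. revenue $2,325,000 ≥ $1,575,000; serves food to the public → Trade License not required.
Sec. 3-4. does not manufacture goods on the premises → Trade Authorization not required.
Sec. 3-5. revenue $2,325,000 > $775,000; floor area 14,500 square feet ≥ 12,400 square feet → Compliance License not required.

None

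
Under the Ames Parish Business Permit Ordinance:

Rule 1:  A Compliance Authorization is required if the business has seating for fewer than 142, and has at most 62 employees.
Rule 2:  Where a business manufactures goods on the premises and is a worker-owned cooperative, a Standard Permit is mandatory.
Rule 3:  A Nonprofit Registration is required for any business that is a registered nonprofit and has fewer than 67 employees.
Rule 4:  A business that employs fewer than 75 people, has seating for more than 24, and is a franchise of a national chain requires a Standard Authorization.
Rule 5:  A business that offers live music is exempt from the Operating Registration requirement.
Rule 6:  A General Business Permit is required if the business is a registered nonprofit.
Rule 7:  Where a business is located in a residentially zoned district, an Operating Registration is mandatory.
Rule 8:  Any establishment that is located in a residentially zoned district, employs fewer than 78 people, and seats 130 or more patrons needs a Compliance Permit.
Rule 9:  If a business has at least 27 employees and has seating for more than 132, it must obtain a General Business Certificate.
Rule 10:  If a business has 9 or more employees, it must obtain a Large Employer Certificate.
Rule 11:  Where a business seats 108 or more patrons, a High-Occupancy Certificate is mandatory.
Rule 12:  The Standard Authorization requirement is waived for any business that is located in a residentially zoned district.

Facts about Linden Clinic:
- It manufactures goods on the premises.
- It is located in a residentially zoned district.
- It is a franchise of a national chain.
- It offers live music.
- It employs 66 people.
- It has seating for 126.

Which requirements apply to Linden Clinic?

High-Occupancy Certificate, Large Employer Certificate

Rule 1: seating 126 < 142; employees 66 > 62 → Compliance Authorization not required.
Rule 2: manufactures goods on the premises; is a franchise of a national chain (not: is a worker-owned cooperative) → Standard Permit not required.
Rule 3: is a franchise of a national chain (not: is a registered nonprofit); employees 66 < 67 → Nonprofit Registration not required.
Rule 4: employees 66 < 75; seating 126 > 24; is a franchise of a national chain → Standard Authorization required.
Rule 5: offers live music → exempt from Operating Registration.
Rule 6: is a franchise of a national chain (not: is a registered nonprofit) → General Business Permit not required.
Rule 7: is located in a residentially zoned district → Operating Registration required.
Rule 8: is located in a residentially zoned district; employees 66 < 78; seating 126 < 130 → Compliance Permit not required.
Rule 9: employees 66 ≥ 27; seating 126 ≤ 132 → General Business Certificate not required.
Rule 10: employees 66 ≥ 9 → Large Employer Certificate required.
Rule 11: seating 126 ≥ 108 → High-Occupancy Certificate required.
Rule 12: is located in a residentially zoned district → exempt from Standard Authorization.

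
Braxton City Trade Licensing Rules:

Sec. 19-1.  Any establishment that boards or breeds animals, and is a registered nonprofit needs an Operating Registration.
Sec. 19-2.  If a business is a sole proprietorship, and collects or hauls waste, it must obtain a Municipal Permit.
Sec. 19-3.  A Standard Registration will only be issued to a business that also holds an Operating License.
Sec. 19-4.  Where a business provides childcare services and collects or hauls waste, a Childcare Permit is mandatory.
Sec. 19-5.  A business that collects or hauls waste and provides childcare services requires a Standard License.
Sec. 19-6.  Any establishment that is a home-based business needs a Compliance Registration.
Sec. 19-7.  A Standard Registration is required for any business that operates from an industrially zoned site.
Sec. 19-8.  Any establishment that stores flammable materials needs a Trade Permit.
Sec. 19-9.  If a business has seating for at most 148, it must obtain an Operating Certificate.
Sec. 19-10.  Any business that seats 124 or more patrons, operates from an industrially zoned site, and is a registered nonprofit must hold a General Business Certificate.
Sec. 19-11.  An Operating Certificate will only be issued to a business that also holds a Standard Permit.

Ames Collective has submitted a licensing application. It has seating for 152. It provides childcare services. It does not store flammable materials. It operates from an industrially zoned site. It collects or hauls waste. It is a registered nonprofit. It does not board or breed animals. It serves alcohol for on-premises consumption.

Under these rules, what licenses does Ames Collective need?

Sec. 19-1. does not board or breed animals; is a registered nonprofit → Operating Registration not required.
Sec. 19-2. is a registered nonprofit (not: is a sole proprietorship); collects or hauls waste → Municipal Permit not required.
Sec. 19-3. Standard Registration is required → Operating License also required.
Sec. 19-4. provides childcare services; collects or hauls waste → Childcare Permit required.
Sec. 19-5. collects or hauls waste; provides childcare services → Standard License required.
Sec. 19-6. operates from an industrially zoned site (not: is a home-based business) → Compliance Registration not required.
Sec. 19-7. operates from an industrially zoned site → Standard Registration required.
Sec. 19-8. does not store flammable materials → Trade Permit not required.
Sec. 19-9. seating 152 > 148 → Operating Certificate not required.
Sec. 19-10. seating 152 ≥ 124; operates from an industrially zoned site; is a registered nonprofit → General Business Certificate required.
Sec. 19-11. Operating Certificate is not required → no effect.

Childcare Permit, General Business Certificate, Operating License, Standard License, Standard Registration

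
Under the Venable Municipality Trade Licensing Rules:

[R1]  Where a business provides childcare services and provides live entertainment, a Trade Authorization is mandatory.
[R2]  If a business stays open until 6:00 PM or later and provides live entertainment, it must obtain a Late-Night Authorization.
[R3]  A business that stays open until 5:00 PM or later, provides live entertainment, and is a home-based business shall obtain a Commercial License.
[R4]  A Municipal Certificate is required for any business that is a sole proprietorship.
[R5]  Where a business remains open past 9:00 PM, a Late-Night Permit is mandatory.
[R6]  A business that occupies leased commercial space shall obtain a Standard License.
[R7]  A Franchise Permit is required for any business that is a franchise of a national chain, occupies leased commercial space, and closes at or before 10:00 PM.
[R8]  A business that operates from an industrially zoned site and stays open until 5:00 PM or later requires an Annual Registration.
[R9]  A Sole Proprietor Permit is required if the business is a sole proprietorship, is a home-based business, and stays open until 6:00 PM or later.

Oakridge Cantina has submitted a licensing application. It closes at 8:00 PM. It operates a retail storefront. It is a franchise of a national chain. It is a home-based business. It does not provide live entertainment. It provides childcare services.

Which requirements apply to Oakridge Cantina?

[R1] provides childcare services; does not provide live entertainment → Trade Authorization not required.
[R2] closes 8:00 PM, after 6:00 PM; does not provide live entertainment → Late-Night Authorization not required.
[R3] closes 8:00 PM, after 5:00 PM; does not provide live entertainment; is a home-based business → Commercial License not required.
[R4] is a franchise of a national chain (not: is a sole proprietorship) → Municipal Certificate not required.
[R5] closes 8:00 PM, at/before 9:00 PM → Late-Night Permit not required.
[R6] is a home-based business (not: occupies leased commercial space) → Standard License not required.
[R7] is a franchise of a national chain; is a home-based business (not: occupies leased commercial space); closes 8:00 PM, at/before 10:00 PM → Franchise Permit not required.
[R8] is a home-based business (not: operates from an industrially zoned site); closes 8:00 PM, after 5:00 PM → Annual Registration not required.
[R9] is a franchise of a national chain (not: is a sole proprietorship); is a home-based business; closes 8:00 PM, after 6:00 PM → Sole Proprietor Permit not required.

None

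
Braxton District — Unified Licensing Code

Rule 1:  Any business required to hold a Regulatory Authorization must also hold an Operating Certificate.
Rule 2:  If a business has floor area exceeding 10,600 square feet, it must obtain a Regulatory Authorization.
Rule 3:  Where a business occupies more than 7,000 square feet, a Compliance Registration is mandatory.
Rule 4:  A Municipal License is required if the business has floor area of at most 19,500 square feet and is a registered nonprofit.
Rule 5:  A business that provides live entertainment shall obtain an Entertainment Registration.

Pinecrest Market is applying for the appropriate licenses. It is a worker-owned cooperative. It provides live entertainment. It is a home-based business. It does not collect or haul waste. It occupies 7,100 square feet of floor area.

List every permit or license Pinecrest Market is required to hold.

Compliance Registration, Entertainment Registration

Rule 1: Regulatory Authorization is not required → no effect.
Rule 2: floor area 7,100 square feet ≤ 10,600 square feet → Regulatory Authorization not required.
Rule 3: floor area 7,100 square feet > 7,000 square feet → Compliance Registration required.
Rule 4: floor area 7,100 square feet ≤ 19,500 square feet; is a worker-owned cooperative (not: is a registered nonprofit) → Municipal License not required.
Rule 5: provides live entertainment → Entertainment Registration required.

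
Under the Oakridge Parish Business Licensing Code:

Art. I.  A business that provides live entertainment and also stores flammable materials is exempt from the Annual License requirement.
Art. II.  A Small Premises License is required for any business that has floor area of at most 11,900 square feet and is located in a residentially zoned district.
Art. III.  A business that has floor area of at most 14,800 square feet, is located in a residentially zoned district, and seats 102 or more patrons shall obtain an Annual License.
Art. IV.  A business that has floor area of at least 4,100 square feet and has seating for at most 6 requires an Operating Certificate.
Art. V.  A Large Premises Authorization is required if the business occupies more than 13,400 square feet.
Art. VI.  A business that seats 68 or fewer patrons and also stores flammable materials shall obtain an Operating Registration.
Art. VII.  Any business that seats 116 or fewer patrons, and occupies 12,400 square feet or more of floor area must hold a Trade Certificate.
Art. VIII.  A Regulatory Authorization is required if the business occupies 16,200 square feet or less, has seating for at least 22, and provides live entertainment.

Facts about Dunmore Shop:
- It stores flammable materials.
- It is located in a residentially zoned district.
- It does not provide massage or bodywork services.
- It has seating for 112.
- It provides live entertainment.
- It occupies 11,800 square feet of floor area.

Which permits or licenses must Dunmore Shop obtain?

Regulatory Authorization, Small Premises License

Art. I. provides live entertainment; stores flammable materials → exempt from Annual License.
Art. II. floor area 11,800 square feet ≤ 11,900 square feet; is located in a residentially zoned district → Small Premises License required.
Art. III. floor area 11,800 square feet ≤ 14,800 square feet; is located in a residentially zoned district; seating 112 ≥ 102 → Annual License required.
Art. IV. floor area 11,800 square feet ≥ 4,100 square feet; seating 112 > 6 → Operating Certificate not required.
Art. V. floor area 11,800 square feet ≤ 13,400 square feet → Large Premises Authorization not required.
Art. VI. seating 112 > 68; stores flammable materials → Operating Registration not required.
Art. VII. seating 112 ≤ 116; floor area 11,800 square feet < 12,400 square feet → Trade Certificate not required.
Art. VIII. floor area 11,800 square feet ≤ 16,200 square feet; seating 112 ≥ 22; provides live entertainment → Regulatory Authorization required.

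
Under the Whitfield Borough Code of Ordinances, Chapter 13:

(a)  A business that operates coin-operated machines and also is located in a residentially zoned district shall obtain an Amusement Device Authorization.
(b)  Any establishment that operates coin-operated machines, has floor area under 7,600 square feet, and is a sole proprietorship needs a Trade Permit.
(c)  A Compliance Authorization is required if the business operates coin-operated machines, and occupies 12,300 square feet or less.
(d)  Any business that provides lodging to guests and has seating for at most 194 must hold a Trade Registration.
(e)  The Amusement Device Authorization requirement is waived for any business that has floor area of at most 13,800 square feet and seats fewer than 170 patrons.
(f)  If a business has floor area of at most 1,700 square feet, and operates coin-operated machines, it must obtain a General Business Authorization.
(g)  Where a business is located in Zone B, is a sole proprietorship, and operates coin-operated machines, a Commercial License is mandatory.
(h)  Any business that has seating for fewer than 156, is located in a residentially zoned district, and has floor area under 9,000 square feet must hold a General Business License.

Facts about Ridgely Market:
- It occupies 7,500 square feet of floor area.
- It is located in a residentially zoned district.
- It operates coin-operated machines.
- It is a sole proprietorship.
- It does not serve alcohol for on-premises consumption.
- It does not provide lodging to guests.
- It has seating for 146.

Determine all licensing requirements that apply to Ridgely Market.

Compliance Authorization, General Business License, Trade Permit

(a) operates coin-operated machines; is located in a residentially zoned district → Amusement Device Authorization required.
(b) operates coin-operated machines; floor area 7,500 square feet < 7,600 square feet; is a sole proprietorship → Trade Permit required.
(c) operates coin-operated machines; floor area 7,500 square feet ≤ 12,300 square feet → Compliance Authorization required.
(d) does not provide lodging to guests; seating 146 ≤ 194 → Trade Registration not required.
(e) floor area 7,500 square feet ≤ 13,800 square feet; seating 146 < 170 → exempt from Amusement Device Authorization.
(f) floor area 7,500 square feet > 1,700 square feet; operates coin-operated machines → General Business Authorization not required.
(g) is located in a residentially zoned district (not: is located in Zone B); is a sole proprietorship; operates coin-operated machines → Commercial License not required.
(h) seating 146 < 156; is located in a residentially zoned district; floor area 7,500 square feet < 9,000 square feet → General Business License required.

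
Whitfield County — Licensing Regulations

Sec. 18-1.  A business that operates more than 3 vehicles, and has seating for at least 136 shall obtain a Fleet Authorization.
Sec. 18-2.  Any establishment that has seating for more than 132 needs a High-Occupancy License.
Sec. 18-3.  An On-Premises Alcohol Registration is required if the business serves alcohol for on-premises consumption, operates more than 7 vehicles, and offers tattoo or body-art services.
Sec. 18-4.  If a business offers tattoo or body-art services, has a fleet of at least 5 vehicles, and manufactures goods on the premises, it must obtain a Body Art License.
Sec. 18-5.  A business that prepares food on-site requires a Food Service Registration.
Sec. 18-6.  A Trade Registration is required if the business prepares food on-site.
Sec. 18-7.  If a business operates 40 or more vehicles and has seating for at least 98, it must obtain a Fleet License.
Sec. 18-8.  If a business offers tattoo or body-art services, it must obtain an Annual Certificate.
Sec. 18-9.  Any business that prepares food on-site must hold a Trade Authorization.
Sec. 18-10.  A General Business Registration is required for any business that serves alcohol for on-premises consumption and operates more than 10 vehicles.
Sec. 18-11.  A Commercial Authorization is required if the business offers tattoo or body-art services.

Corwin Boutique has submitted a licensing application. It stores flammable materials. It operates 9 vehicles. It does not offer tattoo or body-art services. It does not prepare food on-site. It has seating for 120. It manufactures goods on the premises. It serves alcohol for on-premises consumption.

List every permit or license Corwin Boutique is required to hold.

None

Sec. 18-1. vehicles 9 > 3; seating 120 < 136 → Fleet Authorization not required.
Sec. 18-2. seating 120 ≤ 132 → High-Occupancy License not required.
Sec. 18-3. serves alcohol for on-premises consumption; vehicles 9 > 7; does not offer tattoo or body-art services → On-Premises Alcohol Registration not required.
Sec. 18-4. does not offer tattoo or body-art services; vehicles 9 ≥ 5; manufactures goods on the premises → Body Art License not required.
Sec. 18-5. does not prepare food on-site → Food Service Registration not required.
Sec. 18-6. does not prepare food on-site → Trade Registration not required.
Sec. 18-7. vehicles 9 < 40; seating 120 ≥ 98 → Fleet License not required.
Sec. 18-8. does not offer tattoo or body-art services → Annual Certificate not required.
Sec. 18-9. does not prepare food on-site → Trade Authorization not required.
Sec. 18-10. serves alcohol for on-premises consumption; vehicles 9 ≤ 10 → General Business Registration not required.
Sec. 18-11. does not offer tattoo or body-art services → Commercial Authorization not required.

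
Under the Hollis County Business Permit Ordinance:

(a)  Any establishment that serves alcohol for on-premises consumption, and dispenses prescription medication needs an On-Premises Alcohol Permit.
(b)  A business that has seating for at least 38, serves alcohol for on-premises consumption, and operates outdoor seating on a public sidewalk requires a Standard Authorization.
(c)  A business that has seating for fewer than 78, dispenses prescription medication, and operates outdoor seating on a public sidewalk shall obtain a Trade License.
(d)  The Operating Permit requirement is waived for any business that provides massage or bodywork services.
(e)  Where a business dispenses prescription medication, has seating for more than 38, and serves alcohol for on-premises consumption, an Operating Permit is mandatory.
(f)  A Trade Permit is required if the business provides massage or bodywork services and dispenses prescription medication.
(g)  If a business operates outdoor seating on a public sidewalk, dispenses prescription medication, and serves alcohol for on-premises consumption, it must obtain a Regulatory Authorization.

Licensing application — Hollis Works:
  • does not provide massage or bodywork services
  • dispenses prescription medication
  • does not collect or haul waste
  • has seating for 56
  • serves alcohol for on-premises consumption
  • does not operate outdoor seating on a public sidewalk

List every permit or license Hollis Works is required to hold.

On-Premises Alcohol Permit, Operating Permit

(a) serves alcohol for on-premises consumption; dispenses prescription medication → On-Premises Alcohol Permit required.
(b) seating 56 ≥ 38; serves alcohol for on-premises consumption; does not operate outdoor seating on a public sidewalk → Standard Authorization not required.
(c) seating 56 < 78; dispenses prescription medication; does not operate outdoor seating on a public sidewalk → Trade License not required.
(d) does not provide massage or bodywork services → Operating Permit exemption does not apply.
(e) dispenses prescription medication; seating 56 > 38; serves alcohol for on-premises consumption → Operating Permit required.
(f) does not provide massage or bodywork services; dispenses prescription medication → Trade Permit not required.
(g) does not operate outdoor seating on a public sidewalk; dispenses prescription medication; serves alcohol for on-premises consumption → Regulatory Authorization not required.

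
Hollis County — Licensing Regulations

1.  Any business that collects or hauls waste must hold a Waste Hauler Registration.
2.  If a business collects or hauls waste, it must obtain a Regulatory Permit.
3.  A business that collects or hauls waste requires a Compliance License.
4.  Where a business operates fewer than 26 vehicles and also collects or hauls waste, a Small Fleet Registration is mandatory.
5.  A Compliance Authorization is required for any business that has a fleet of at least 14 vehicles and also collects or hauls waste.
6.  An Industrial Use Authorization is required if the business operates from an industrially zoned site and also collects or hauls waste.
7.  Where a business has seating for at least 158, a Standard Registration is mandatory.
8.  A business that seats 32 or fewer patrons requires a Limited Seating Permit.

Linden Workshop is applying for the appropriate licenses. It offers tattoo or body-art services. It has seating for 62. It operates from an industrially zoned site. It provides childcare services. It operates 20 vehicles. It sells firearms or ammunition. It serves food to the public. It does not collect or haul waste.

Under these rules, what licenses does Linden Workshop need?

1. does not collect or haul waste → Waste Hauler Registration not required.
2. does not collect or haul waste → Regulatory Permit not required.
3. does not collect or haul waste → Compliance License not required.
4. vehicles 20 < 26; does not collect or haul waste → Small Fleet Registration not required.
5. vehicles 20 ≥ 14; does not collect or haul waste → Compliance Authorization not required.
6. operates from an industrially zoned site; does not collect or haul waste → Industrial Use Authorization not required.
7. seating 62 < 158 → Standard Registration not required.
8. seating 62 > 32 → Limited Seating Permit not required.

None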